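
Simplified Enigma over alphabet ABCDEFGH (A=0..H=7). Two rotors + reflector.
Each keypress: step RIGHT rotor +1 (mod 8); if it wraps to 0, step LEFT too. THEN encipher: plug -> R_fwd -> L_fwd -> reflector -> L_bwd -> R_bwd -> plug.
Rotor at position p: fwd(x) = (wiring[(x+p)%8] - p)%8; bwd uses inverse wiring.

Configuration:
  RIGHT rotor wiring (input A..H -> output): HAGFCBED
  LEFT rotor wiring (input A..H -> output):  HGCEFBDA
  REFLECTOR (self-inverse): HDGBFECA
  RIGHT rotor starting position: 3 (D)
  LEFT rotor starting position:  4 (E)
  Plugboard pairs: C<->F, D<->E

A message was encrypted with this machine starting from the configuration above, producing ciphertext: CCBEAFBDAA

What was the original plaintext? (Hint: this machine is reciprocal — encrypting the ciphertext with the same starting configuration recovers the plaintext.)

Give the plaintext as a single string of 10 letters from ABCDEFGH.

Char 1 ('C'): step: R->4, L=4; C->plug->F->R->E->L->D->refl->B->L'->A->R'->C->plug->F
Char 2 ('C'): step: R->5, L=4; C->plug->F->R->B->L->F->refl->E->L'->D->R'->E->plug->D
Char 3 ('B'): step: R->6, L=4; B->plug->B->R->F->L->C->refl->G->L'->G->R'->A->plug->A
Char 4 ('E'): step: R->7, L=4; E->plug->D->R->H->L->A->refl->H->L'->C->R'->G->plug->G
Char 5 ('A'): step: R->0, L->5 (L advanced); A->plug->A->R->H->L->A->refl->H->L'->G->R'->C->plug->F
Char 6 ('F'): step: R->1, L=5; F->plug->C->R->E->L->B->refl->D->L'->C->R'->G->plug->G
Char 7 ('B'): step: R->2, L=5; B->plug->B->R->D->L->C->refl->G->L'->B->R'->F->plug->C
Char 8 ('D'): step: R->3, L=5; D->plug->E->R->A->L->E->refl->F->L'->F->R'->G->plug->G
Char 9 ('A'): step: R->4, L=5; A->plug->A->R->G->L->H->refl->A->L'->H->R'->D->plug->E
Char 10 ('A'): step: R->5, L=5; A->plug->A->R->E->L->B->refl->D->L'->C->R'->D->plug->E

Answer: FDAGFGCGEE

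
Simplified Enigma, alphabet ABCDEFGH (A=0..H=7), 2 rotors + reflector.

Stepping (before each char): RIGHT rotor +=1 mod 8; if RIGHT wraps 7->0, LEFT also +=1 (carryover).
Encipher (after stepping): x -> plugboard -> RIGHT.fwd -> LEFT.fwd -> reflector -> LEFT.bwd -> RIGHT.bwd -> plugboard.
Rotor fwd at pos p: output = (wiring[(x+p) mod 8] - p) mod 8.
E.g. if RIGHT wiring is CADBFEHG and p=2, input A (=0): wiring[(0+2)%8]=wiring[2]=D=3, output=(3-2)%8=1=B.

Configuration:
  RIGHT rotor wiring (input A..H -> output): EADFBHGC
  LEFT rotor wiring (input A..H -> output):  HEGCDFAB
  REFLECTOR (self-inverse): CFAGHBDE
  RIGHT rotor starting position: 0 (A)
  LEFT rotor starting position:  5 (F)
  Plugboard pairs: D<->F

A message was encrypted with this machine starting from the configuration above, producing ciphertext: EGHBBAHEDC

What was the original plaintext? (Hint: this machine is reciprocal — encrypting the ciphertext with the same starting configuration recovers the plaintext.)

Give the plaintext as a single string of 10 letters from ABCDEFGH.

Char 1 ('E'): step: R->1, L=5; E->plug->E->R->G->L->F->refl->B->L'->F->R'->F->plug->D
Char 2 ('G'): step: R->2, L=5; G->plug->G->R->C->L->E->refl->H->L'->E->R'->E->plug->E
Char 3 ('H'): step: R->3, L=5; H->plug->H->R->A->L->A->refl->C->L'->D->R'->D->plug->F
Char 4 ('B'): step: R->4, L=5; B->plug->B->R->D->L->C->refl->A->L'->A->R'->E->plug->E
Char 5 ('B'): step: R->5, L=5; B->plug->B->R->B->L->D->refl->G->L'->H->R'->D->plug->F
Char 6 ('A'): step: R->6, L=5; A->plug->A->R->A->L->A->refl->C->L'->D->R'->G->plug->G
Char 7 ('H'): step: R->7, L=5; H->plug->H->R->H->L->G->refl->D->L'->B->R'->C->plug->C
Char 8 ('E'): step: R->0, L->6 (L advanced); E->plug->E->R->B->L->D->refl->G->L'->D->R'->C->plug->C
Char 9 ('D'): step: R->1, L=6; D->plug->F->R->F->L->E->refl->H->L'->H->R'->A->plug->A
Char 10 ('C'): step: R->2, L=6; C->plug->C->R->H->L->H->refl->E->L'->F->R'->D->plug->F

Answer: DEFEFGCCAF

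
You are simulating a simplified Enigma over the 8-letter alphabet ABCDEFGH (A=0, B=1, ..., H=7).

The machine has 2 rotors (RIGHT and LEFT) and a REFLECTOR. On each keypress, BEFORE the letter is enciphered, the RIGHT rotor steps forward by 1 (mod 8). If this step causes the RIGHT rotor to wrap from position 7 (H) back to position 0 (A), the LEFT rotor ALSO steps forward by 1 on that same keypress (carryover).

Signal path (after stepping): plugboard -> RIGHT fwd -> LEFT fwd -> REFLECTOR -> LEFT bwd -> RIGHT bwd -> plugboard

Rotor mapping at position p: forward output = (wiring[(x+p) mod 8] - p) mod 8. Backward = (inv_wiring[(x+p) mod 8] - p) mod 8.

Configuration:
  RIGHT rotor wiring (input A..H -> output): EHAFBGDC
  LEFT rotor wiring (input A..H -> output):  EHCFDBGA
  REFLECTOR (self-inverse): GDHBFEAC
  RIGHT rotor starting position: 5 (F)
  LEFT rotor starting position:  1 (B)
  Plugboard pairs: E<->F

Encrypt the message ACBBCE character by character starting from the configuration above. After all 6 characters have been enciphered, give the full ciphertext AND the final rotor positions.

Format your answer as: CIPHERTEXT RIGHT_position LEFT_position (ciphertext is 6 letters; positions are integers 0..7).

Char 1 ('A'): step: R->6, L=1; A->plug->A->R->F->L->F->refl->E->L'->C->R'->E->plug->F
Char 2 ('C'): step: R->7, L=1; C->plug->C->R->A->L->G->refl->A->L'->E->R'->H->plug->H
Char 3 ('B'): step: R->0, L->2 (L advanced); B->plug->B->R->H->L->F->refl->E->L'->E->R'->A->plug->A
Char 4 ('B'): step: R->1, L=2; B->plug->B->R->H->L->F->refl->E->L'->E->R'->C->plug->C
Char 5 ('C'): step: R->2, L=2; C->plug->C->R->H->L->F->refl->E->L'->E->R'->D->plug->D
Char 6 ('E'): step: R->3, L=2; E->plug->F->R->B->L->D->refl->B->L'->C->R'->A->plug->A
Final: ciphertext=FHACDA, RIGHT=3, LEFT=2

Answer: FHACDA 3 2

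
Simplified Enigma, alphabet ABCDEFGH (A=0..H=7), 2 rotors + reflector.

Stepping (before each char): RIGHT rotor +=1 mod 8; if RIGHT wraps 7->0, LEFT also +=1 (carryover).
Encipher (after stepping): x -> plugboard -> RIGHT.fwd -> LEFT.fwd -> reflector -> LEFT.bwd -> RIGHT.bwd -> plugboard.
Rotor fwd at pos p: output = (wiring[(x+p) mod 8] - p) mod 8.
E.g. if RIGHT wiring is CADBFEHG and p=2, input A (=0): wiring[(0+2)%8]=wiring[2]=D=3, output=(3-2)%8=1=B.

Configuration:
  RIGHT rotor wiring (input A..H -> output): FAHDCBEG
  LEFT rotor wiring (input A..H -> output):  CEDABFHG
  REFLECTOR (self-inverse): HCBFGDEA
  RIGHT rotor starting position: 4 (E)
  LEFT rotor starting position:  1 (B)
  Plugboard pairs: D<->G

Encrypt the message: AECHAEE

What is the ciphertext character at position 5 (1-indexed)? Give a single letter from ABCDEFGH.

Char 1 ('A'): step: R->5, L=1; A->plug->A->R->E->L->E->refl->G->L'->F->R'->H->plug->H
Char 2 ('E'): step: R->6, L=1; E->plug->E->R->B->L->C->refl->B->L'->H->R'->C->plug->C
Char 3 ('C'): step: R->7, L=1; C->plug->C->R->B->L->C->refl->B->L'->H->R'->A->plug->A
Char 4 ('H'): step: R->0, L->2 (L advanced); H->plug->H->R->G->L->A->refl->H->L'->C->R'->E->plug->E
Char 5 ('A'): step: R->1, L=2; A->plug->A->R->H->L->C->refl->B->L'->A->R'->E->plug->E

E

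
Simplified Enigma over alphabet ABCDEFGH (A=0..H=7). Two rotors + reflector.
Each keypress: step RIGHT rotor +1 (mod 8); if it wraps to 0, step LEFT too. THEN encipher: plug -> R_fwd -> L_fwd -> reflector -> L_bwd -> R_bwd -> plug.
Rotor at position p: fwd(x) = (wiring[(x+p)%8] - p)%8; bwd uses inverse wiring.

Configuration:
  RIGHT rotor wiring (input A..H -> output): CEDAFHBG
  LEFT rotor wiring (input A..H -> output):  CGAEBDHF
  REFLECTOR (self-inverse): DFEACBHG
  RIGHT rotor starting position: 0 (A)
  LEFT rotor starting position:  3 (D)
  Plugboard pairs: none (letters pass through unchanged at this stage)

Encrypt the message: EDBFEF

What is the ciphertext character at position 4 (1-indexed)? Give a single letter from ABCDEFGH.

Char 1 ('E'): step: R->1, L=3; E->plug->E->R->G->L->D->refl->A->L'->C->R'->B->plug->B
Char 2 ('D'): step: R->2, L=3; D->plug->D->R->F->L->H->refl->G->L'->B->R'->A->plug->A
Char 3 ('B'): step: R->3, L=3; B->plug->B->R->C->L->A->refl->D->L'->G->R'->D->plug->D
Char 4 ('F'): step: R->4, L=3; F->plug->F->R->A->L->B->refl->F->L'->H->R'->G->plug->G

G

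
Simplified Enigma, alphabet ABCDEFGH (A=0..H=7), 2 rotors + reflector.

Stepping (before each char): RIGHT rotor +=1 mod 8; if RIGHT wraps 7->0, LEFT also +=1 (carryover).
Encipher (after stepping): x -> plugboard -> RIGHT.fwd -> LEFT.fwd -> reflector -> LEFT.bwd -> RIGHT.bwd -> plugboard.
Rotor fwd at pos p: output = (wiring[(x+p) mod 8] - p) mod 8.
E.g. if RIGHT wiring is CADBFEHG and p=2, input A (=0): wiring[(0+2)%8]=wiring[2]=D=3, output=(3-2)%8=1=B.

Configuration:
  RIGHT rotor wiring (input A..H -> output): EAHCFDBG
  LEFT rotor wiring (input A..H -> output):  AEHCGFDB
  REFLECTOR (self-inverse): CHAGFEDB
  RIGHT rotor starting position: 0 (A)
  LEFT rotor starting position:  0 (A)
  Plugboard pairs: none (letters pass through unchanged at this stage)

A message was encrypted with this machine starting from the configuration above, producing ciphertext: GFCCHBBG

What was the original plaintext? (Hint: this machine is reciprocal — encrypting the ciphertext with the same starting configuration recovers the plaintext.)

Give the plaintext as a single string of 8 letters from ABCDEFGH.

Answer: CHEAEACB

Derivation:
Char 1 ('G'): step: R->1, L=0; G->plug->G->R->F->L->F->refl->E->L'->B->R'->C->plug->C
Char 2 ('F'): step: R->2, L=0; F->plug->F->R->E->L->G->refl->D->L'->G->R'->H->plug->H
Char 3 ('C'): step: R->3, L=0; C->plug->C->R->A->L->A->refl->C->L'->D->R'->E->plug->E
Char 4 ('C'): step: R->4, L=0; C->plug->C->R->F->L->F->refl->E->L'->B->R'->A->plug->A
Char 5 ('H'): step: R->5, L=0; H->plug->H->R->A->L->A->refl->C->L'->D->R'->E->plug->E
Char 6 ('B'): step: R->6, L=0; B->plug->B->R->A->L->A->refl->C->L'->D->R'->A->plug->A
Char 7 ('B'): step: R->7, L=0; B->plug->B->R->F->L->F->refl->E->L'->B->R'->C->plug->C
Char 8 ('G'): step: R->0, L->1 (L advanced); G->plug->G->R->B->L->G->refl->D->L'->A->R'->B->plug->B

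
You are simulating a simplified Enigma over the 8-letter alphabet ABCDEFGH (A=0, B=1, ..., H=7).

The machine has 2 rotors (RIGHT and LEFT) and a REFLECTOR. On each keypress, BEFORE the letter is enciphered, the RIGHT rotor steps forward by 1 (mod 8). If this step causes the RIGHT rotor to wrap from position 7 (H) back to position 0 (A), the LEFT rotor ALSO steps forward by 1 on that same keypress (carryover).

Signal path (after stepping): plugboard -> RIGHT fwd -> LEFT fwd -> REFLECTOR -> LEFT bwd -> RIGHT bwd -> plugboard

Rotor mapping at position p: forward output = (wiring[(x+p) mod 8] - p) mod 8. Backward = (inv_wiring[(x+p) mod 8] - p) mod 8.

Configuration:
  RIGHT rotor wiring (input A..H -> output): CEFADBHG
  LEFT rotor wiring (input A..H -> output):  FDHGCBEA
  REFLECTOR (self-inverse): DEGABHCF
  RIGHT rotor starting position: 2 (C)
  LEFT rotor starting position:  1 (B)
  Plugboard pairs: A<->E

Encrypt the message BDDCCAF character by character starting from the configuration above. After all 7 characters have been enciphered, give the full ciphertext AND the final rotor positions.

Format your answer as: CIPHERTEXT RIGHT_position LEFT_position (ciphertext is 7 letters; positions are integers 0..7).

Char 1 ('B'): step: R->3, L=1; B->plug->B->R->A->L->C->refl->G->L'->B->R'->G->plug->G
Char 2 ('D'): step: R->4, L=1; D->plug->D->R->C->L->F->refl->H->L'->G->R'->E->plug->A
Char 3 ('D'): step: R->5, L=1; D->plug->D->R->F->L->D->refl->A->L'->E->R'->A->plug->E
Char 4 ('C'): step: R->6, L=1; C->plug->C->R->E->L->A->refl->D->L'->F->R'->G->plug->G
Char 5 ('C'): step: R->7, L=1; C->plug->C->R->F->L->D->refl->A->L'->E->R'->F->plug->F
Char 6 ('A'): step: R->0, L->2 (L advanced); A->plug->E->R->D->L->H->refl->F->L'->A->R'->D->plug->D
Char 7 ('F'): step: R->1, L=2; F->plug->F->R->G->L->D->refl->A->L'->C->R'->D->plug->D
Final: ciphertext=GAEGFDD, RIGHT=1, LEFT=2

Answer: GAEGFDD 1 2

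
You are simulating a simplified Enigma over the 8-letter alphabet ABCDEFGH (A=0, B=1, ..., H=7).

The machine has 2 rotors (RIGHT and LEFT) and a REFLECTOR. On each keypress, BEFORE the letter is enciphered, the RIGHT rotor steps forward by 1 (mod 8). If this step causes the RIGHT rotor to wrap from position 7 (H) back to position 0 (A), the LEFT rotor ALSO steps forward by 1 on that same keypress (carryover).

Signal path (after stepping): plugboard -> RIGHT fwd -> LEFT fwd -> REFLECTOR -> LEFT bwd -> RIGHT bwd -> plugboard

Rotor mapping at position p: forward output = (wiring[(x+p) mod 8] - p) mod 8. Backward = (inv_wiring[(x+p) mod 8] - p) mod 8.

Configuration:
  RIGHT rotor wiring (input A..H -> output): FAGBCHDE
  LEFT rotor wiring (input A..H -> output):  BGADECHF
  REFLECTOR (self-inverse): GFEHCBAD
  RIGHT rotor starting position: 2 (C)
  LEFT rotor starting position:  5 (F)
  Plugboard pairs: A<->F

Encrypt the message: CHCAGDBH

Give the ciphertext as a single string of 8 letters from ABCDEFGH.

Char 1 ('C'): step: R->3, L=5; C->plug->C->R->E->L->B->refl->F->L'->A->R'->D->plug->D
Char 2 ('H'): step: R->4, L=5; H->plug->H->R->F->L->D->refl->H->L'->H->R'->C->plug->C
Char 3 ('C'): step: R->5, L=5; C->plug->C->R->H->L->H->refl->D->L'->F->R'->H->plug->H
Char 4 ('A'): step: R->6, L=5; A->plug->F->R->D->L->E->refl->C->L'->B->R'->H->plug->H
Char 5 ('G'): step: R->7, L=5; G->plug->G->R->A->L->F->refl->B->L'->E->R'->H->plug->H
Char 6 ('D'): step: R->0, L->6 (L advanced); D->plug->D->R->B->L->H->refl->D->L'->C->R'->E->plug->E
Char 7 ('B'): step: R->1, L=6; B->plug->B->R->F->L->F->refl->B->L'->A->R'->C->plug->C
Char 8 ('H'): step: R->2, L=6; H->plug->H->R->G->L->G->refl->A->L'->D->R'->G->plug->G

Answer: DCHHHECG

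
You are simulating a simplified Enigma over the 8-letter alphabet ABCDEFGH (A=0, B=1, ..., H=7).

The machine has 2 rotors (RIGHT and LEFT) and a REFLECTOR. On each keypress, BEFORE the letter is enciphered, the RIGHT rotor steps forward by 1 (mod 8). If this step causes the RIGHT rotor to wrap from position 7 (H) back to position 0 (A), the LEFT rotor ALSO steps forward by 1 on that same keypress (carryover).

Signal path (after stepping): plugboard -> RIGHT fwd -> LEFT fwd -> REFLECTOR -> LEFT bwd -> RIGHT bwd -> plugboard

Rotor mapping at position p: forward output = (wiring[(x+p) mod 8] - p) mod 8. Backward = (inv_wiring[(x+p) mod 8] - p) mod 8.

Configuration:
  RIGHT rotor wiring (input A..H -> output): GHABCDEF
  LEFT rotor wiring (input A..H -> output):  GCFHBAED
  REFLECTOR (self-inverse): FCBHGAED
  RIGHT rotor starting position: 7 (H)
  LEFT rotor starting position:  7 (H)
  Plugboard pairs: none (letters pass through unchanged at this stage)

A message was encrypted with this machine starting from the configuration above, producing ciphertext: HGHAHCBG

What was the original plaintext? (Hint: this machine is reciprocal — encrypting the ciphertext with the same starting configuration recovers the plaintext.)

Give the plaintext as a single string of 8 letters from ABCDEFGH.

Char 1 ('H'): step: R->0, L->0 (L advanced); H->plug->H->R->F->L->A->refl->F->L'->C->R'->E->plug->E
Char 2 ('G'): step: R->1, L=0; G->plug->G->R->E->L->B->refl->C->L'->B->R'->D->plug->D
Char 3 ('H'): step: R->2, L=0; H->plug->H->R->F->L->A->refl->F->L'->C->R'->E->plug->E
Char 4 ('A'): step: R->3, L=0; A->plug->A->R->G->L->E->refl->G->L'->A->R'->C->plug->C
Char 5 ('H'): step: R->4, L=0; H->plug->H->R->F->L->A->refl->F->L'->C->R'->E->plug->E
Char 6 ('C'): step: R->5, L=0; C->plug->C->R->A->L->G->refl->E->L'->G->R'->A->plug->A
Char 7 ('B'): step: R->6, L=0; B->plug->B->R->H->L->D->refl->H->L'->D->R'->F->plug->F
Char 8 ('G'): step: R->7, L=0; G->plug->G->R->E->L->B->refl->C->L'->B->R'->D->plug->D

Answer: EDECEAFD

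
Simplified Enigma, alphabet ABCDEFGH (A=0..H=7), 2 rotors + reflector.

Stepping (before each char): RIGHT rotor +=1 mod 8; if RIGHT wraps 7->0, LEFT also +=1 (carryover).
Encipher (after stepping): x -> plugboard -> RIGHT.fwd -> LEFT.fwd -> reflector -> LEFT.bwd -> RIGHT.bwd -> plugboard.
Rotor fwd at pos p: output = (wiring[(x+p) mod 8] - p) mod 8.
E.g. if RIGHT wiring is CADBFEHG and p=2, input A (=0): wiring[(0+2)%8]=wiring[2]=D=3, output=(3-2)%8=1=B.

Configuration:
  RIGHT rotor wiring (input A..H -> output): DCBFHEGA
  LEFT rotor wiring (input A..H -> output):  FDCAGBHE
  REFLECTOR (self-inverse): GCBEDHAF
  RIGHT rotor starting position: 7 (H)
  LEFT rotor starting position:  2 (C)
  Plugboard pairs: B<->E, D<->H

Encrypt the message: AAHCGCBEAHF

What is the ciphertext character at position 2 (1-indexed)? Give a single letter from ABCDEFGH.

Char 1 ('A'): step: R->0, L->3 (L advanced); A->plug->A->R->D->L->E->refl->D->L'->B->R'->C->plug->C
Char 2 ('A'): step: R->1, L=3; A->plug->A->R->B->L->D->refl->E->L'->D->R'->E->plug->B

B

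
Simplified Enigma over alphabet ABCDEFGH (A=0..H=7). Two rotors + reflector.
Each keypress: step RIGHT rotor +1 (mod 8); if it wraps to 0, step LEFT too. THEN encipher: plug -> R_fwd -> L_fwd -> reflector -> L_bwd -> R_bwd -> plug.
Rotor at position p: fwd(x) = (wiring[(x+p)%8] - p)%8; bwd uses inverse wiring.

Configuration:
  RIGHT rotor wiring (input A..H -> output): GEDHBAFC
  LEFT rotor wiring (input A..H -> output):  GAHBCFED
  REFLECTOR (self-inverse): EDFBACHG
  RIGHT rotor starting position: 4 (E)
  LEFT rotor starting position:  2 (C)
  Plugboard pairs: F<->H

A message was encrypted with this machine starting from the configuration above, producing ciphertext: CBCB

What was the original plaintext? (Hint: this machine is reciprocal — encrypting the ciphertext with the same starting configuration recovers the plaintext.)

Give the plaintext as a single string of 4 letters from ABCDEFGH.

Char 1 ('C'): step: R->5, L=2; C->plug->C->R->F->L->B->refl->D->L'->D->R'->A->plug->A
Char 2 ('B'): step: R->6, L=2; B->plug->B->R->E->L->C->refl->F->L'->A->R'->C->plug->C
Char 3 ('C'): step: R->7, L=2; C->plug->C->R->F->L->B->refl->D->L'->D->R'->A->plug->A
Char 4 ('B'): step: R->0, L->3 (L advanced); B->plug->B->R->E->L->A->refl->E->L'->H->R'->D->plug->D

Answer: ACAD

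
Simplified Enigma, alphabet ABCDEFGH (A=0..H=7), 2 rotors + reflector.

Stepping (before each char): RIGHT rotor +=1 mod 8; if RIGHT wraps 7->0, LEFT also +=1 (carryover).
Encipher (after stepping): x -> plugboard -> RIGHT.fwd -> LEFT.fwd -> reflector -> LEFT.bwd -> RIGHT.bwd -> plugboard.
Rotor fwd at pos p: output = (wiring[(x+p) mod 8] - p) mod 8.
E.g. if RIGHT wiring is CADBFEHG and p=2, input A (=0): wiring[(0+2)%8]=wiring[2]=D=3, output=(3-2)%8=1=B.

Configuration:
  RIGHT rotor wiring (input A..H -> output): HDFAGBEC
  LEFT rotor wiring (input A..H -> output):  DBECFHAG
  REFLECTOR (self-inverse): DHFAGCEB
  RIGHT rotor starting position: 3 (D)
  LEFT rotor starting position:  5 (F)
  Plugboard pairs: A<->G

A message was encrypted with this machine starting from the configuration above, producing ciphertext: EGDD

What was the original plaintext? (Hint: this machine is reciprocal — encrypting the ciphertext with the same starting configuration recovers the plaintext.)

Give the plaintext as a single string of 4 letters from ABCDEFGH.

Char 1 ('E'): step: R->4, L=5; E->plug->E->R->D->L->G->refl->E->L'->E->R'->H->plug->H
Char 2 ('G'): step: R->5, L=5; G->plug->A->R->E->L->E->refl->G->L'->D->R'->G->plug->A
Char 3 ('D'): step: R->6, L=5; D->plug->D->R->F->L->H->refl->B->L'->C->R'->F->plug->F
Char 4 ('D'): step: R->7, L=5; D->plug->D->R->G->L->F->refl->C->L'->A->R'->B->plug->B

Answer: HAFB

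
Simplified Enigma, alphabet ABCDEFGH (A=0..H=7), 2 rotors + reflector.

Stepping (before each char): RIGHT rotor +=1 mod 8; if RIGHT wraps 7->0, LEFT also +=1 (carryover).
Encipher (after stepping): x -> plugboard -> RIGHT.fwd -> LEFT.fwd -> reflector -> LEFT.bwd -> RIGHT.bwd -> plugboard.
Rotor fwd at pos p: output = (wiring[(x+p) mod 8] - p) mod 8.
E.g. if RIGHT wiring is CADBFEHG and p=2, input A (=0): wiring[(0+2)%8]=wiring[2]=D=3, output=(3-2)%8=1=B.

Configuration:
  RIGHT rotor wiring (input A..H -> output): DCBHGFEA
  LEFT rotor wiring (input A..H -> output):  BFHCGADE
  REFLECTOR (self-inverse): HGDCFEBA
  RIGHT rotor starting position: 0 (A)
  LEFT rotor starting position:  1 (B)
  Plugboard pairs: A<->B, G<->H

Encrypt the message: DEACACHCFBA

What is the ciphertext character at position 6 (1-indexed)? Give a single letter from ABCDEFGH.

Char 1 ('D'): step: R->1, L=1; D->plug->D->R->F->L->C->refl->D->L'->G->R'->C->plug->C
Char 2 ('E'): step: R->2, L=1; E->plug->E->R->C->L->B->refl->G->L'->B->R'->G->plug->H
Char 3 ('A'): step: R->3, L=1; A->plug->B->R->D->L->F->refl->E->L'->A->R'->F->plug->F
Char 4 ('C'): step: R->4, L=1; C->plug->C->R->A->L->E->refl->F->L'->D->R'->H->plug->G
Char 5 ('A'): step: R->5, L=1; A->plug->B->R->H->L->A->refl->H->L'->E->R'->F->plug->F
Char 6 ('C'): step: R->6, L=1; C->plug->C->R->F->L->C->refl->D->L'->G->R'->A->plug->B

B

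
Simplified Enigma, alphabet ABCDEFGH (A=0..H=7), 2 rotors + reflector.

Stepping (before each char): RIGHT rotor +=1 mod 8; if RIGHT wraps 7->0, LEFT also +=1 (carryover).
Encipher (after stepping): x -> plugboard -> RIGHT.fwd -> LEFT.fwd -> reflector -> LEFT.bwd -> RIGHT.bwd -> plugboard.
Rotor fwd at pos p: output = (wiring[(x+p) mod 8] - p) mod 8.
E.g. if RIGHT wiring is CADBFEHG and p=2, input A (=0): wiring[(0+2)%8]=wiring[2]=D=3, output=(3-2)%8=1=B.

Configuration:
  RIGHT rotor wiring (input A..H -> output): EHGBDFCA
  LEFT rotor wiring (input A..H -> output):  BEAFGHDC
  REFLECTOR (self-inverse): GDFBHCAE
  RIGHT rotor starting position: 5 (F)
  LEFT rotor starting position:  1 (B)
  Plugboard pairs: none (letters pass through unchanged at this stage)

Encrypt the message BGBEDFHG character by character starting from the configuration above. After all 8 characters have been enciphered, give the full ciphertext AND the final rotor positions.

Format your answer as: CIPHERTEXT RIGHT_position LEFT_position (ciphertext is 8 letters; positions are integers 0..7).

Char 1 ('B'): step: R->6, L=1; B->plug->B->R->C->L->E->refl->H->L'->B->R'->D->plug->D
Char 2 ('G'): step: R->7, L=1; G->plug->G->R->G->L->B->refl->D->L'->A->R'->C->plug->C
Char 3 ('B'): step: R->0, L->2 (L advanced); B->plug->B->R->H->L->C->refl->F->L'->D->R'->E->plug->E
Char 4 ('E'): step: R->1, L=2; E->plug->E->R->E->L->B->refl->D->L'->B->R'->F->plug->F
Char 5 ('D'): step: R->2, L=2; D->plug->D->R->D->L->F->refl->C->L'->H->R'->B->plug->B
Char 6 ('F'): step: R->3, L=2; F->plug->F->R->B->L->D->refl->B->L'->E->R'->G->plug->G
Char 7 ('H'): step: R->4, L=2; H->plug->H->R->F->L->A->refl->G->L'->A->R'->E->plug->E
Char 8 ('G'): step: R->5, L=2; G->plug->G->R->E->L->B->refl->D->L'->B->R'->F->plug->F
Final: ciphertext=DCEFBGEF, RIGHT=5, LEFT=2

Answer: DCEFBGEF 5 2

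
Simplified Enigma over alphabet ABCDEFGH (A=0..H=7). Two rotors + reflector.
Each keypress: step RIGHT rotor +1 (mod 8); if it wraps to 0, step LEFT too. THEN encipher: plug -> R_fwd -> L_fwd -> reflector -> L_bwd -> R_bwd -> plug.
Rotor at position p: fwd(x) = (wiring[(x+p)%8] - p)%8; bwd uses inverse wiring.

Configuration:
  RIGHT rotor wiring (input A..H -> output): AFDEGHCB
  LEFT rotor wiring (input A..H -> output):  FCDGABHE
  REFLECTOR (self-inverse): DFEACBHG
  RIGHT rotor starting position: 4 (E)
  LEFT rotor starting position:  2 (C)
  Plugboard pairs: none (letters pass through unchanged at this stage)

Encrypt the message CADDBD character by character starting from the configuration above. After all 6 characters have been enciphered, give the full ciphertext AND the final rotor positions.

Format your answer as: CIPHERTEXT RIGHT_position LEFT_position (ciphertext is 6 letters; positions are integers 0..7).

Char 1 ('C'): step: R->5, L=2; C->plug->C->R->E->L->F->refl->B->L'->A->R'->E->plug->E
Char 2 ('A'): step: R->6, L=2; A->plug->A->R->E->L->F->refl->B->L'->A->R'->G->plug->G
Char 3 ('D'): step: R->7, L=2; D->plug->D->R->E->L->F->refl->B->L'->A->R'->G->plug->G
Char 4 ('D'): step: R->0, L->3 (L advanced); D->plug->D->R->E->L->B->refl->F->L'->B->R'->H->plug->H
Char 5 ('B'): step: R->1, L=3; B->plug->B->R->C->L->G->refl->H->L'->G->R'->E->plug->E
Char 6 ('D'): step: R->2, L=3; D->plug->D->R->F->L->C->refl->E->L'->D->R'->H->plug->H
Final: ciphertext=EGGHEH, RIGHT=2, LEFT=3

Answer: EGGHEH 2 3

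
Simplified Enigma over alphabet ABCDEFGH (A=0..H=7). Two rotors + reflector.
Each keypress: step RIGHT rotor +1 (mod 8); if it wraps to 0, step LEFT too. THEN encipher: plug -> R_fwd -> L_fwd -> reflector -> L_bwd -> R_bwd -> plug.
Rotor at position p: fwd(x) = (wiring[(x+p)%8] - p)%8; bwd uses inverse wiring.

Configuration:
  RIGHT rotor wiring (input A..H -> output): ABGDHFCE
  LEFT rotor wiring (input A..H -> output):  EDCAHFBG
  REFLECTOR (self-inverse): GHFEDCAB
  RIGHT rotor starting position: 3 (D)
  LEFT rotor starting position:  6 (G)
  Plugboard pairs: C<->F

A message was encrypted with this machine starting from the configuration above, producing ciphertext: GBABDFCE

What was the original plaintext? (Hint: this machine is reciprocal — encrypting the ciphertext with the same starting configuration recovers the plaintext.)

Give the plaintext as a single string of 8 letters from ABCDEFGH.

Answer: BDEFGGDD

Derivation:
Char 1 ('G'): step: R->4, L=6; G->plug->G->R->C->L->G->refl->A->L'->B->R'->B->plug->B
Char 2 ('B'): step: R->5, L=6; B->plug->B->R->F->L->C->refl->F->L'->D->R'->D->plug->D
Char 3 ('A'): step: R->6, L=6; A->plug->A->R->E->L->E->refl->D->L'->A->R'->E->plug->E
Char 4 ('B'): step: R->7, L=6; B->plug->B->R->B->L->A->refl->G->L'->C->R'->C->plug->F
Char 5 ('D'): step: R->0, L->7 (L advanced); D->plug->D->R->D->L->D->refl->E->L'->C->R'->G->plug->G
Char 6 ('F'): step: R->1, L=7; F->plug->C->R->C->L->E->refl->D->L'->D->R'->G->plug->G
Char 7 ('C'): step: R->2, L=7; C->plug->F->R->C->L->E->refl->D->L'->D->R'->D->plug->D
Char 8 ('E'): step: R->3, L=7; E->plug->E->R->B->L->F->refl->C->L'->H->R'->D->plug->D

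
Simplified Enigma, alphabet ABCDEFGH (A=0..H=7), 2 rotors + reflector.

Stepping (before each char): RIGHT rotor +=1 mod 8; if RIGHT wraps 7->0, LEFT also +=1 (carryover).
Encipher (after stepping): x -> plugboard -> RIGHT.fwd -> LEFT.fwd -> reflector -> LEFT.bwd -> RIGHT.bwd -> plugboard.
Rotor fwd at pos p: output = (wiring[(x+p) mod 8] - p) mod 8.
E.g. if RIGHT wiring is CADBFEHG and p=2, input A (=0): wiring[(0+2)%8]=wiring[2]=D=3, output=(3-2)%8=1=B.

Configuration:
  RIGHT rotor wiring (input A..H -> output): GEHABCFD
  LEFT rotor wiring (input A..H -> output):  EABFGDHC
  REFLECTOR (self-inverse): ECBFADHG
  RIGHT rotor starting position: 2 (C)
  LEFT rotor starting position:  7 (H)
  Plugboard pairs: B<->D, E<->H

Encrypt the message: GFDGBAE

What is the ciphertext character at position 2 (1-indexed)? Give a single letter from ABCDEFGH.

Char 1 ('G'): step: R->3, L=7; G->plug->G->R->B->L->F->refl->D->L'->A->R'->E->plug->H
Char 2 ('F'): step: R->4, L=7; F->plug->F->R->A->L->D->refl->F->L'->B->R'->C->plug->C

C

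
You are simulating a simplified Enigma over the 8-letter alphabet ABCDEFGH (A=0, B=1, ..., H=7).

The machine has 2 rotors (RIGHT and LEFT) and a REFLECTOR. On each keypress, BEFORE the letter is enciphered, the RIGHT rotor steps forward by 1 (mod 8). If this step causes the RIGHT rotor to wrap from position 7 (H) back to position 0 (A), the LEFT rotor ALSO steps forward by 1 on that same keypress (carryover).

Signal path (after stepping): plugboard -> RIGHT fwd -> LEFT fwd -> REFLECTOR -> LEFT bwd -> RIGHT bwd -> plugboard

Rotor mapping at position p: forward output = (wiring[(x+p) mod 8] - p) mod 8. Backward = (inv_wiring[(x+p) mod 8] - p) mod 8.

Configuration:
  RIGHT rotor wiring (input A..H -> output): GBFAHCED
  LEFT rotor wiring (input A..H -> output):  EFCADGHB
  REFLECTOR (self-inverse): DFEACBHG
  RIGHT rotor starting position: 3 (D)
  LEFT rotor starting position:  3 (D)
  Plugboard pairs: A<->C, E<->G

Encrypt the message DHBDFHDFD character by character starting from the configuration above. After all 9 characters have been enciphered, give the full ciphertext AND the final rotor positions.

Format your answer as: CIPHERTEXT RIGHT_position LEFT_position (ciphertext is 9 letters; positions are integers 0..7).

Char 1 ('D'): step: R->4, L=3; D->plug->D->R->H->L->H->refl->G->L'->E->R'->H->plug->H
Char 2 ('H'): step: R->5, L=3; H->plug->H->R->C->L->D->refl->A->L'->B->R'->D->plug->D
Char 3 ('B'): step: R->6, L=3; B->plug->B->R->F->L->B->refl->F->L'->A->R'->C->plug->A
Char 4 ('D'): step: R->7, L=3; D->plug->D->R->G->L->C->refl->E->L'->D->R'->G->plug->E
Char 5 ('F'): step: R->0, L->4 (L advanced); F->plug->F->R->C->L->D->refl->A->L'->E->R'->G->plug->E
Char 6 ('H'): step: R->1, L=4; H->plug->H->R->F->L->B->refl->F->L'->D->R'->F->plug->F
Char 7 ('D'): step: R->2, L=4; D->plug->D->R->A->L->H->refl->G->L'->G->R'->B->plug->B
Char 8 ('F'): step: R->3, L=4; F->plug->F->R->D->L->F->refl->B->L'->F->R'->A->plug->C
Char 9 ('D'): step: R->4, L=4; D->plug->D->R->H->L->E->refl->C->L'->B->R'->G->plug->E
Final: ciphertext=HDAEEFBCE, RIGHT=4, LEFT=4

Answer: HDAEEFBCE 4 4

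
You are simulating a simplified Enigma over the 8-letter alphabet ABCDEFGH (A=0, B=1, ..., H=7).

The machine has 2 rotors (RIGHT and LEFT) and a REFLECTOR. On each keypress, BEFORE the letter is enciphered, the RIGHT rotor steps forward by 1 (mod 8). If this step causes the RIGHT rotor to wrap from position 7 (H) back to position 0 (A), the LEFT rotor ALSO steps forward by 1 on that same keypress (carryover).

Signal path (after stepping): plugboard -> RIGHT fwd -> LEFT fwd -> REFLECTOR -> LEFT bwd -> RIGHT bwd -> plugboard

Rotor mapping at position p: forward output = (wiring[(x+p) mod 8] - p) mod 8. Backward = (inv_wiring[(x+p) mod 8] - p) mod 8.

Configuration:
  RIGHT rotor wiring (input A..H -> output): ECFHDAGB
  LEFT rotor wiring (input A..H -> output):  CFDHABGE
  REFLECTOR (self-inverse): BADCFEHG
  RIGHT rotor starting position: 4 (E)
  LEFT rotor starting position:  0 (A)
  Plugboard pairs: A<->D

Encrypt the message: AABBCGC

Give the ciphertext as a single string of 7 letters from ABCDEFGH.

Answer: BGFEDDB

Derivation:
Char 1 ('A'): step: R->5, L=0; A->plug->D->R->H->L->E->refl->F->L'->B->R'->B->plug->B
Char 2 ('A'): step: R->6, L=0; A->plug->D->R->E->L->A->refl->B->L'->F->R'->G->plug->G
Char 3 ('B'): step: R->7, L=0; B->plug->B->R->F->L->B->refl->A->L'->E->R'->F->plug->F
Char 4 ('B'): step: R->0, L->1 (L advanced); B->plug->B->R->C->L->G->refl->H->L'->D->R'->E->plug->E
Char 5 ('C'): step: R->1, L=1; C->plug->C->R->G->L->D->refl->C->L'->B->R'->A->plug->D
Char 6 ('G'): step: R->2, L=1; G->plug->G->R->C->L->G->refl->H->L'->D->R'->A->plug->D
Char 7 ('C'): step: R->3, L=1; C->plug->C->R->F->L->F->refl->E->L'->A->R'->B->plug->B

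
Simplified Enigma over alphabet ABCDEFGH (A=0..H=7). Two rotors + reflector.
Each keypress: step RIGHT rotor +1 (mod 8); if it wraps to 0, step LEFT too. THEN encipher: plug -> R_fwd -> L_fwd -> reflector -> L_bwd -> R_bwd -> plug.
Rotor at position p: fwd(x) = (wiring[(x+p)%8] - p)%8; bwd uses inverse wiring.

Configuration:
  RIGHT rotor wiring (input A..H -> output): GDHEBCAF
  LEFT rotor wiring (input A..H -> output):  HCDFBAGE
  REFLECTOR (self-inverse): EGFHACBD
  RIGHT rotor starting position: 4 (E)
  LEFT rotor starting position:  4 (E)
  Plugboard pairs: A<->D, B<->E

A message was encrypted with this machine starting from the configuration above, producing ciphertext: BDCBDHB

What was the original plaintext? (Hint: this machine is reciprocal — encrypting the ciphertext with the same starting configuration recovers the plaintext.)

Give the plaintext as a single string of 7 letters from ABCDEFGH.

Answer: HCDHADG

Derivation:
Char 1 ('B'): step: R->5, L=4; B->plug->E->R->G->L->H->refl->D->L'->E->R'->H->plug->H
Char 2 ('D'): step: R->6, L=4; D->plug->A->R->C->L->C->refl->F->L'->A->R'->C->plug->C
Char 3 ('C'): step: R->7, L=4; C->plug->C->R->E->L->D->refl->H->L'->G->R'->A->plug->D
Char 4 ('B'): step: R->0, L->5 (L advanced); B->plug->E->R->B->L->B->refl->G->L'->F->R'->H->plug->H
Char 5 ('D'): step: R->1, L=5; D->plug->A->R->C->L->H->refl->D->L'->A->R'->D->plug->A
Char 6 ('H'): step: R->2, L=5; H->plug->H->R->B->L->B->refl->G->L'->F->R'->A->plug->D
Char 7 ('B'): step: R->3, L=5; B->plug->E->R->C->L->H->refl->D->L'->A->R'->G->plug->G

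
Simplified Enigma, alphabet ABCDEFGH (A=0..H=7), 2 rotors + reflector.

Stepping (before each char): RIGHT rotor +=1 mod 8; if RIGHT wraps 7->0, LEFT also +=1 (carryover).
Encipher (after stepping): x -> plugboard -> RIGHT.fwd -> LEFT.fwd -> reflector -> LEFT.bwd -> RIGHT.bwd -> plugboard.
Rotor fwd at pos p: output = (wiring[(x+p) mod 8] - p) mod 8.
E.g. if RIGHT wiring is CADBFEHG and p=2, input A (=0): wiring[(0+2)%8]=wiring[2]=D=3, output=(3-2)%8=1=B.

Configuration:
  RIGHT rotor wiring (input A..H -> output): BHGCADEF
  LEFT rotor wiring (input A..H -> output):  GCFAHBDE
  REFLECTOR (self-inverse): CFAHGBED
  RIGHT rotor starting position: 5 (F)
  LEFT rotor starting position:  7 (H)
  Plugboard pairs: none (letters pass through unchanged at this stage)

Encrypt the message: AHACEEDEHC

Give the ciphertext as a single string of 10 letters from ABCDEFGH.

Char 1 ('A'): step: R->6, L=7; A->plug->A->R->G->L->C->refl->A->L'->F->R'->H->plug->H
Char 2 ('H'): step: R->7, L=7; H->plug->H->R->F->L->A->refl->C->L'->G->R'->A->plug->A
Char 3 ('A'): step: R->0, L->0 (L advanced); A->plug->A->R->B->L->C->refl->A->L'->D->R'->F->plug->F
Char 4 ('C'): step: R->1, L=0; C->plug->C->R->B->L->C->refl->A->L'->D->R'->F->plug->F
Char 5 ('E'): step: R->2, L=0; E->plug->E->R->C->L->F->refl->B->L'->F->R'->H->plug->H
Char 6 ('E'): step: R->3, L=0; E->plug->E->R->C->L->F->refl->B->L'->F->R'->B->plug->B
Char 7 ('D'): step: R->4, L=0; D->plug->D->R->B->L->C->refl->A->L'->D->R'->F->plug->F
Char 8 ('E'): step: R->5, L=0; E->plug->E->R->C->L->F->refl->B->L'->F->R'->G->plug->G
Char 9 ('H'): step: R->6, L=0; H->plug->H->R->F->L->B->refl->F->L'->C->R'->G->plug->G
Char 10 ('C'): step: R->7, L=0; C->plug->C->R->A->L->G->refl->E->L'->H->R'->D->plug->D

Answer: HAFFHBFGGD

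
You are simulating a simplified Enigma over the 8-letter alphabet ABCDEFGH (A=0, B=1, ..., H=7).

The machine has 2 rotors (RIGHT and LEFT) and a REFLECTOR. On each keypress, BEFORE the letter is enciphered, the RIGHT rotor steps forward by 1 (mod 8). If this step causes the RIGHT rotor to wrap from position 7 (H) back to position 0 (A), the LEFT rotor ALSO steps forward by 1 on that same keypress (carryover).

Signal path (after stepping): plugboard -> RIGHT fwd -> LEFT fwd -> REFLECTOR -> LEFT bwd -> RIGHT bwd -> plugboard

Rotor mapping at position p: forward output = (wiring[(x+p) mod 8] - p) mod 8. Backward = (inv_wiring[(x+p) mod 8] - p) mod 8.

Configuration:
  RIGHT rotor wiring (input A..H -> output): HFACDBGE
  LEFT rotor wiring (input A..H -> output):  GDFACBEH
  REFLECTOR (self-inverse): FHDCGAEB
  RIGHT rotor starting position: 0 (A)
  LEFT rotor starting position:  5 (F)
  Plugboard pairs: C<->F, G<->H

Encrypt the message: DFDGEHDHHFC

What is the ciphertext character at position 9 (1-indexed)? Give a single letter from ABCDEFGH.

Char 1 ('D'): step: R->1, L=5; D->plug->D->R->C->L->C->refl->D->L'->G->R'->H->plug->G
Char 2 ('F'): step: R->2, L=5; F->plug->C->R->B->L->H->refl->B->L'->D->R'->H->plug->G
Char 3 ('D'): step: R->3, L=5; D->plug->D->R->D->L->B->refl->H->L'->B->R'->E->plug->E
Char 4 ('G'): step: R->4, L=5; G->plug->H->R->G->L->D->refl->C->L'->C->R'->C->plug->F
Char 5 ('E'): step: R->5, L=5; E->plug->E->R->A->L->E->refl->G->L'->E->R'->A->plug->A
Char 6 ('H'): step: R->6, L=5; H->plug->G->R->F->L->A->refl->F->L'->H->R'->D->plug->D
Char 7 ('D'): step: R->7, L=5; D->plug->D->R->B->L->H->refl->B->L'->D->R'->E->plug->E
Char 8 ('H'): step: R->0, L->6 (L advanced); H->plug->G->R->G->L->E->refl->G->L'->A->R'->C->plug->F
Char 9 ('H'): step: R->1, L=6; H->plug->G->R->D->L->F->refl->A->L'->C->R'->D->plug->D

D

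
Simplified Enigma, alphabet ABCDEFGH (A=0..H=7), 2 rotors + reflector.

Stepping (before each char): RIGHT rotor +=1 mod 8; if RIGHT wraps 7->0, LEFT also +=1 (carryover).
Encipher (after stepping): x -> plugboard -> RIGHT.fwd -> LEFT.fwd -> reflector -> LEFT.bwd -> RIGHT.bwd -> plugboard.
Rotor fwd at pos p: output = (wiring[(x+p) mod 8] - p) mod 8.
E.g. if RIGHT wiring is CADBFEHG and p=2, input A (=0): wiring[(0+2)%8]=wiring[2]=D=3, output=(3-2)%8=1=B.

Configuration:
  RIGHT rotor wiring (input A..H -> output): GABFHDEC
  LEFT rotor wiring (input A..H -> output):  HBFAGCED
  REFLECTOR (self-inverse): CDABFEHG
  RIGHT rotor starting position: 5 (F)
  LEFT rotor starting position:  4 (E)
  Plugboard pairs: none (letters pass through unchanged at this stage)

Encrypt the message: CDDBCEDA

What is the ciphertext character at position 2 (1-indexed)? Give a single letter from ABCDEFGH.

Char 1 ('C'): step: R->6, L=4; C->plug->C->R->A->L->C->refl->A->L'->C->R'->D->plug->D
Char 2 ('D'): step: R->7, L=4; D->plug->D->R->C->L->A->refl->C->L'->A->R'->F->plug->F

F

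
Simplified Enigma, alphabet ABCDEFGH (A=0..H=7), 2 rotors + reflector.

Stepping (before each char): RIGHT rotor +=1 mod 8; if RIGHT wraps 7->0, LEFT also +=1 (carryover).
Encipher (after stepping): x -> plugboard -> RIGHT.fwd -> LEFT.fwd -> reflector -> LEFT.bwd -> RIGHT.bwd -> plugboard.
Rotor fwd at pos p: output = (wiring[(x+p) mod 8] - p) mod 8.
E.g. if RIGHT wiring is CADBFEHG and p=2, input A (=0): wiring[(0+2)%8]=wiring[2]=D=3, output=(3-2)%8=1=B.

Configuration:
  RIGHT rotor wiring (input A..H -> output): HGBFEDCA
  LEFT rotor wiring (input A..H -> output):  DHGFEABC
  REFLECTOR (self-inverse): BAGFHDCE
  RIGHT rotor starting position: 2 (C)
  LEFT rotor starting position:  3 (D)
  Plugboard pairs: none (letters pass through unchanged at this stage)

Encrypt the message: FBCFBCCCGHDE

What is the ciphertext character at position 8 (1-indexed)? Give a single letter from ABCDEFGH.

Char 1 ('F'): step: R->3, L=3; F->plug->F->R->E->L->H->refl->E->L'->G->R'->H->plug->H
Char 2 ('B'): step: R->4, L=3; B->plug->B->R->H->L->D->refl->F->L'->C->R'->F->plug->F
Char 3 ('C'): step: R->5, L=3; C->plug->C->R->D->L->G->refl->C->L'->A->R'->G->plug->G
Char 4 ('F'): step: R->6, L=3; F->plug->F->R->H->L->D->refl->F->L'->C->R'->B->plug->B
Char 5 ('B'): step: R->7, L=3; B->plug->B->R->A->L->C->refl->G->L'->D->R'->H->plug->H
Char 6 ('C'): step: R->0, L->4 (L advanced); C->plug->C->R->B->L->E->refl->H->L'->E->R'->E->plug->E
Char 7 ('C'): step: R->1, L=4; C->plug->C->R->E->L->H->refl->E->L'->B->R'->F->plug->F
Char 8 ('C'): step: R->2, L=4; C->plug->C->R->C->L->F->refl->D->L'->F->R'->G->plug->G

G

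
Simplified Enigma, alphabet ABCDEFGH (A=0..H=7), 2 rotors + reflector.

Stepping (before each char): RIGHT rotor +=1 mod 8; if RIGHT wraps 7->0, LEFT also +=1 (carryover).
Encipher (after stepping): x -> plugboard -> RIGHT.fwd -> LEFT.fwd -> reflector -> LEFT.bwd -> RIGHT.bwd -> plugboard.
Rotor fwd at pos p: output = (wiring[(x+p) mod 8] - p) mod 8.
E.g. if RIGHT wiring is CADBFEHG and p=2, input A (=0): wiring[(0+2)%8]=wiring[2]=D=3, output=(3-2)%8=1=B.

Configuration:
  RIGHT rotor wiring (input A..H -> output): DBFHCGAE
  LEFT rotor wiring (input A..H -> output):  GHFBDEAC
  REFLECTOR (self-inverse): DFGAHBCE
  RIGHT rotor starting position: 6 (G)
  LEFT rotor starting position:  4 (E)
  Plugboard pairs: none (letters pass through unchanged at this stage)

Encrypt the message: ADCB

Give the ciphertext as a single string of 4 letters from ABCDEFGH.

Answer: HHAG

Derivation:
Char 1 ('A'): step: R->7, L=4; A->plug->A->R->F->L->D->refl->A->L'->B->R'->H->plug->H
Char 2 ('D'): step: R->0, L->5 (L advanced); D->plug->D->R->H->L->G->refl->C->L'->E->R'->H->plug->H
Char 3 ('C'): step: R->1, L=5; C->plug->C->R->G->L->E->refl->H->L'->A->R'->A->plug->A
Char 4 ('B'): step: R->2, L=5; B->plug->B->R->F->L->A->refl->D->L'->B->R'->G->plug->G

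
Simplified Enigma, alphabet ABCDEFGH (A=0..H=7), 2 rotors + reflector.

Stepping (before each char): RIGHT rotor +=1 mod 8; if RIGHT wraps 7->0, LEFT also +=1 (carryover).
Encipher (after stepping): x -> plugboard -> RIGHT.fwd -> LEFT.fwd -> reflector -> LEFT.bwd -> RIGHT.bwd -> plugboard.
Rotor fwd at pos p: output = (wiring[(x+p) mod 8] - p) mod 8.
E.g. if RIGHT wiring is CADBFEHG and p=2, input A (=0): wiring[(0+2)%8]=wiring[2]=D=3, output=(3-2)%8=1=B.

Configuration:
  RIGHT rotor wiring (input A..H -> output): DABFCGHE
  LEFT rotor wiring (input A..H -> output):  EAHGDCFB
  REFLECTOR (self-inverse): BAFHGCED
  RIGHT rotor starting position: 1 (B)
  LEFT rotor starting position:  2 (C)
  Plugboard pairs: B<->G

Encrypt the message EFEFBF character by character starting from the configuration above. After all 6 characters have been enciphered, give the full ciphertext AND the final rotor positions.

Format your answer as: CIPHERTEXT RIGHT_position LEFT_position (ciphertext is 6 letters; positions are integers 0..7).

Answer: DHHHCD 7 2

Derivation:
Char 1 ('E'): step: R->2, L=2; E->plug->E->R->F->L->H->refl->D->L'->E->R'->D->plug->D
Char 2 ('F'): step: R->3, L=2; F->plug->F->R->A->L->F->refl->C->L'->G->R'->H->plug->H
Char 3 ('E'): step: R->4, L=2; E->plug->E->R->H->L->G->refl->E->L'->B->R'->H->plug->H
Char 4 ('F'): step: R->5, L=2; F->plug->F->R->E->L->D->refl->H->L'->F->R'->H->plug->H
Char 5 ('B'): step: R->6, L=2; B->plug->G->R->E->L->D->refl->H->L'->F->R'->C->plug->C
Char 6 ('F'): step: R->7, L=2; F->plug->F->R->D->L->A->refl->B->L'->C->R'->D->plug->D
Final: ciphertext=DHHHCD, RIGHT=7, LEFT=2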